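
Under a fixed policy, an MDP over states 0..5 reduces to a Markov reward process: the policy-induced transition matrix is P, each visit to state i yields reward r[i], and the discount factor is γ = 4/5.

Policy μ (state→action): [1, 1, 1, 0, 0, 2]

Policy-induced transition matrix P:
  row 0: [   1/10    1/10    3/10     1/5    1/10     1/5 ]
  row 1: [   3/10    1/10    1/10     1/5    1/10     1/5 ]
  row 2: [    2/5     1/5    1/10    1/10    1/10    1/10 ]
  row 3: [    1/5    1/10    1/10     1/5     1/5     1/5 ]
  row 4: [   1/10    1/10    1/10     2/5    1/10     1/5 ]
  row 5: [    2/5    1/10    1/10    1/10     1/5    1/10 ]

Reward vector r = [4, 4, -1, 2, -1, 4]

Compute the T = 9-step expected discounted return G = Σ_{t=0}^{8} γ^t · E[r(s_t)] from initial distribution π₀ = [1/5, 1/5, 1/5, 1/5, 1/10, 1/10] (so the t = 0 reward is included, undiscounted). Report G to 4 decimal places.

G = 9.4475

t=0: π = [0.2000, 0.2000, 0.2000, 0.2000, 0.1000, 0.1000], E[r] = 2.1000, γ^t·E[r] = 2.100000, running G = 2.100000
t=1: π = [0.2500, 0.1200, 0.1400, 0.1900, 0.1300, 0.1700], E[r] = 2.2700, γ^t·E[r] = 1.816000, running G = 3.916000
t=2: π = [0.2360, 0.1140, 0.1500, 0.1950, 0.1360, 0.1690], E[r] = 2.1800, γ^t·E[r] = 1.395200, running G = 5.311200
t=3: π = [0.2380, 0.1150, 0.1472, 0.1953, 0.1364, 0.1681], E[r] = 2.1914, γ^t·E[r] = 1.121997, running G = 6.433197
t=4: π = [0.2371, 0.1147, 0.1476, 0.1958, 0.1363, 0.1685], E[r] = 2.1888, γ^t·E[r] = 0.896532, running G = 7.329729
t=5: π = [0.2373, 0.1148, 0.1474, 0.1957, 0.1364, 0.1684], E[r] = 2.1894, γ^t·E[r] = 0.717438, running G = 8.047168
t=6: π = [0.2373, 0.1147, 0.1475, 0.1957, 0.1364, 0.1684], E[r] = 2.1892, γ^t·E[r] = 0.573893, running G = 8.621060
t=7: π = [0.2373, 0.1147, 0.1475, 0.1957, 0.1364, 0.1684], E[r] = 2.1893, γ^t·E[r] = 0.459128, running G = 9.080188
t=8: π = [0.2373, 0.1147, 0.1475, 0.1957, 0.1364, 0.1684], E[r] = 2.1893, γ^t·E[r] = 0.367299, running G = 9.447487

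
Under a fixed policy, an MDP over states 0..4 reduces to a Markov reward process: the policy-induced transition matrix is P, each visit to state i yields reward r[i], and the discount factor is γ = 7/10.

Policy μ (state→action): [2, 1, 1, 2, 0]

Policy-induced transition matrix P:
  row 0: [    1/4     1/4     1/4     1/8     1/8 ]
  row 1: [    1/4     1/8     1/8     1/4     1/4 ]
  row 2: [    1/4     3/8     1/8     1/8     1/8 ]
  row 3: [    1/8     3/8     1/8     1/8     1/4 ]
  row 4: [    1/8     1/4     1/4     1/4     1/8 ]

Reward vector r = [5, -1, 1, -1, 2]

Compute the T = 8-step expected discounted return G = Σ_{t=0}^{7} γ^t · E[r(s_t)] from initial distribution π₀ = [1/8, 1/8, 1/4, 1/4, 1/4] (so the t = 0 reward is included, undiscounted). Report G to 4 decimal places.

G = 3.3047

t=0: π = [0.1250, 0.1250, 0.2500, 0.2500, 0.2500], E[r] = 1.0000, γ^t·E[r] = 1.000000, running G = 1.000000
t=1: π = [0.1875, 0.2969, 0.1719, 0.1719, 0.1719], E[r] = 0.9844, γ^t·E[r] = 0.689063, running G = 1.689063
t=2: π = [0.2070, 0.2559, 0.1699, 0.1836, 0.1836], E[r] = 1.1328, γ^t·E[r] = 0.555078, running G = 2.244141
t=3: π = [0.2041, 0.2622, 0.1738, 0.1799, 0.1799], E[r] = 1.1121, γ^t·E[r] = 0.381437, running G = 2.625577
t=4: π = [0.2050, 0.2614, 0.1730, 0.1803, 0.1803], E[r] = 1.1169, γ^t·E[r] = 0.268171, running G = 2.893748
t=5: π = [0.2049, 0.2615, 0.1732, 0.1802, 0.1802], E[r] = 1.1166, γ^t·E[r] = 0.187661, running G = 3.081409
t=6: π = [0.2049, 0.2615, 0.1731, 0.1802, 0.1802], E[r] = 1.1166, γ^t·E[r] = 0.131367, running G = 3.212776
t=7: π = [0.2049, 0.2615, 0.1731, 0.1802, 0.1802], E[r] = 1.1166, γ^t·E[r] = 0.091958, running G = 3.304733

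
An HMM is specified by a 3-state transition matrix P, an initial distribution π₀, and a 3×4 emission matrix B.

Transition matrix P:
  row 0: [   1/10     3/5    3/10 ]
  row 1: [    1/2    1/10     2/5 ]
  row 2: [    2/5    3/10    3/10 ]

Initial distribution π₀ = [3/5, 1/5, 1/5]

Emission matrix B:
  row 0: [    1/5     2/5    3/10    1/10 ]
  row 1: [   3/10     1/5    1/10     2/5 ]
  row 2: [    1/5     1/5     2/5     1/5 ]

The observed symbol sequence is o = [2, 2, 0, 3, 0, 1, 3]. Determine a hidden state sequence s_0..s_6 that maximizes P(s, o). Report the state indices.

t=0: δ = [1.800e-01, 2.000e-02, 8.000e-02]  (obs o_0=2)
t=1: δ = [9.600e-03, 1.080e-02, 2.160e-02]  ψ = [2, 0, 0]  (obs o_1=2)
t=2: δ = [1.728e-03, 1.944e-03, 1.296e-03]  ψ = [2, 2, 2]  (obs o_2=0)
t=3: δ = [9.720e-05, 4.147e-04, 1.555e-04]  ψ = [1, 0, 1]  (obs o_3=3)
t=4: δ = [4.147e-05, 1.750e-05, 3.318e-05]  ψ = [1, 0, 1]  (obs o_4=0)
t=5: δ = [5.308e-06, 4.977e-06, 2.488e-06]  ψ = [2, 0, 0]  (obs o_5=1)
t=6: δ = [2.488e-07, 1.274e-06, 3.981e-07]  ψ = [1, 0, 1]  (obs o_6=3)
backtrack: best end state = 1; path = [0, 2, 0, 1, 2, 0, 1]

path = [0, 2, 0, 1, 2, 0, 1]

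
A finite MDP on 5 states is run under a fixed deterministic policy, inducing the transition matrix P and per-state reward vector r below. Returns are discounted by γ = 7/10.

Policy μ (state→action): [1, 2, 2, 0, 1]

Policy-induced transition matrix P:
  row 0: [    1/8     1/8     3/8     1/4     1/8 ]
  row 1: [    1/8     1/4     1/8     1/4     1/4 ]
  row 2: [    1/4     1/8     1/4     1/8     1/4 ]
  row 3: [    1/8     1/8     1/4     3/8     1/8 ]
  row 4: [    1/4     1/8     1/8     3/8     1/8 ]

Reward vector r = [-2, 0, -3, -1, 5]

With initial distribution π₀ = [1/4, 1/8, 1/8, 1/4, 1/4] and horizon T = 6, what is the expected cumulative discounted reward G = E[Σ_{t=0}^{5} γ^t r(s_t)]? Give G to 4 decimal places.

t=0: π = [0.2500, 0.1250, 0.1250, 0.2500, 0.2500], E[r] = 0.1250, γ^t·E[r] = 0.125000, running G = 0.125000
t=1: π = [0.1719, 0.1406, 0.2344, 0.2969, 0.1563], E[r] = -0.5625, γ^t·E[r] = -0.393750, running G = -0.268750
t=2: π = [0.1738, 0.1426, 0.2344, 0.2773, 0.1719], E[r] = -0.4688, γ^t·E[r] = -0.229688, running G = -0.498438
t=3: π = [0.1758, 0.1428, 0.2324, 0.2769, 0.1721], E[r] = -0.4651, γ^t·E[r] = -0.159525, running G = -0.657963
t=4: π = [0.1756, 0.1429, 0.2326, 0.2771, 0.1719], E[r] = -0.4665, γ^t·E[r] = -0.112005, running G = -0.769967
t=5: π = [0.1756, 0.1429, 0.2326, 0.2770, 0.1719], E[r] = -0.4663, γ^t·E[r] = -0.078374, running G = -0.848341

G = -0.8483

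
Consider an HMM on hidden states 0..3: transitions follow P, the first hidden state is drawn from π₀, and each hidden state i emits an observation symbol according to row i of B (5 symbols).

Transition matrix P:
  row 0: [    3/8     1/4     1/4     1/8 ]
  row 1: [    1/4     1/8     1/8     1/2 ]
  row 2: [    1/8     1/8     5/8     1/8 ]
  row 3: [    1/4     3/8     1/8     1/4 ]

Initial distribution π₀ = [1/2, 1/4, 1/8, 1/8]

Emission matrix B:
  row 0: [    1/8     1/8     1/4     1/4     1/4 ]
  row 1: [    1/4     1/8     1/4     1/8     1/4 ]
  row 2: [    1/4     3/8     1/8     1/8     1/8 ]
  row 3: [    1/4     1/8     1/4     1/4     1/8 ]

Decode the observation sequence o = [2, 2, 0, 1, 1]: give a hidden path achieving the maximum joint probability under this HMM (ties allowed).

path = [0, 0, 2, 2, 2]

t=0: δ = [1.250e-01, 6.250e-02, 1.562e-02, 3.125e-02]  (obs o_0=2)
t=1: δ = [1.172e-02, 7.812e-03, 3.906e-03, 7.812e-03]  ψ = [0, 0, 0, 1]  (obs o_1=2)
t=2: δ = [5.493e-04, 7.324e-04, 7.324e-04, 9.766e-04]  ψ = [0, 0, 0, 1]  (obs o_2=0)
t=3: δ = [3.052e-05, 4.578e-05, 1.717e-04, 4.578e-05]  ψ = [3, 3, 2, 1]  (obs o_3=1)
t=4: δ = [2.682e-06, 2.682e-06, 4.023e-05, 2.861e-06]  ψ = [2, 2, 2, 1]  (obs o_4=1)
backtrack: best end state = 2; path = [0, 0, 2, 2, 2]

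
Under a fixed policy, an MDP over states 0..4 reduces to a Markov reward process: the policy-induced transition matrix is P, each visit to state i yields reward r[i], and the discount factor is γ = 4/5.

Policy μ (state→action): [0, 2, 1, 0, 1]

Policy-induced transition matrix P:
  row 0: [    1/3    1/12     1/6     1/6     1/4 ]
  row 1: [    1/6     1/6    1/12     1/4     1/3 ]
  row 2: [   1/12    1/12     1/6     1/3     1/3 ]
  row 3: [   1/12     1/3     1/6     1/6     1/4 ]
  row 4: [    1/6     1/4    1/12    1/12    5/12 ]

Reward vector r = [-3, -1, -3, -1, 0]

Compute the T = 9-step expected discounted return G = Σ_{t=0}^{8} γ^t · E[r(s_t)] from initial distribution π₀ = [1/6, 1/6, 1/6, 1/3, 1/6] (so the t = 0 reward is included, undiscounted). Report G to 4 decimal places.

t=0: π = [0.1667, 0.1667, 0.1667, 0.3333, 0.1667], E[r] = -1.5000, γ^t·E[r] = -1.500000, running G = -1.500000
t=1: π = [0.1528, 0.2083, 0.1389, 0.1944, 0.3056], E[r] = -1.2778, γ^t·E[r] = -1.022222, running G = -2.522222
t=2: π = [0.1644, 0.2002, 0.1238, 0.1817, 0.3299], E[r] = -1.2465, γ^t·E[r] = -0.797778, running G = -3.320000
t=3: π = [0.1686, 0.2004, 0.1225, 0.1765, 0.3320], E[r] = -1.2502, γ^t·E[r] = -0.640099, running G = -3.960099
t=4: π = [0.1698, 0.1995, 0.1223, 0.1761, 0.3322], E[r] = -1.2521, γ^t·E[r] = -0.512843, running G = -4.472942
t=5: π = [0.1701, 0.1994, 0.1224, 0.1760, 0.3322], E[r] = -1.2527, γ^t·E[r] = -0.410496, running G = -4.883438
t=6: π = [0.1702, 0.1993, 0.1224, 0.1760, 0.3322], E[r] = -1.2529, γ^t·E[r] = -0.328435, running G = -5.211873
t=7: π = [0.1702, 0.1993, 0.1224, 0.1760, 0.3322], E[r] = -1.2529, γ^t·E[r] = -0.262754, running G = -5.474627
t=8: π = [0.1702, 0.1993, 0.1224, 0.1760, 0.3322], E[r] = -1.2529, γ^t·E[r] = -0.210204, running G = -5.684831

G = -5.6848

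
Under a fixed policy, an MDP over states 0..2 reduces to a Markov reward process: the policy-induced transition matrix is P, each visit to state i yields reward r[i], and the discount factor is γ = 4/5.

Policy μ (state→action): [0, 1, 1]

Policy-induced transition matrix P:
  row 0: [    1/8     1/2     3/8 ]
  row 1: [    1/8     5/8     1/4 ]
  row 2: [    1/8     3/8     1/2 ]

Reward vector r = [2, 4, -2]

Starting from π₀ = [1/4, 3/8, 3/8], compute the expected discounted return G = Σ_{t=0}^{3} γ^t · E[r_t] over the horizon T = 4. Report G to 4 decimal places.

G = 4.2980

t=0: π = [0.2500, 0.3750, 0.3750], E[r] = 1.2500, γ^t·E[r] = 1.250000, running G = 1.250000
t=1: π = [0.1250, 0.5000, 0.3750], E[r] = 1.5000, γ^t·E[r] = 1.200000, running G = 2.450000
t=2: π = [0.1250, 0.5156, 0.3594], E[r] = 1.5938, γ^t·E[r] = 1.020000, running G = 3.470000
t=3: π = [0.1250, 0.5195, 0.3555], E[r] = 1.6172, γ^t·E[r] = 0.828000, running G = 4.298000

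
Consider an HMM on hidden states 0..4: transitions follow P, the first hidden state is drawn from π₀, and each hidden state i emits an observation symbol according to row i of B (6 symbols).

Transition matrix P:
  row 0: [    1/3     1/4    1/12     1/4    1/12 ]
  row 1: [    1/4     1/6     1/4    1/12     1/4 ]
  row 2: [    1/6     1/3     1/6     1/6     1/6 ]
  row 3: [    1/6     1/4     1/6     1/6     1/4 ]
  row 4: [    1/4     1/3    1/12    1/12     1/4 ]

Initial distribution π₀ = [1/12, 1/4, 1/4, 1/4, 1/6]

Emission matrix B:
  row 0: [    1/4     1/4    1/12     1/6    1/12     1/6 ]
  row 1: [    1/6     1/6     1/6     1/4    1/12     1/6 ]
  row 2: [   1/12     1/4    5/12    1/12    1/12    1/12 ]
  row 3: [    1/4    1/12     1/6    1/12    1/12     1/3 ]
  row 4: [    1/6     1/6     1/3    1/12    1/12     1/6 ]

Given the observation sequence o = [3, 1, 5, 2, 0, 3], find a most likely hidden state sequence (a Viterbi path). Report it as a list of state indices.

t=0: δ = [1.389e-02, 6.250e-02, 2.083e-02, 2.083e-02, 1.389e-02]  (obs o_0=3)
t=1: δ = [3.906e-03, 1.736e-03, 3.906e-03, 4.340e-04, 2.604e-03]  ψ = [1, 1, 1, 1, 1]  (obs o_1=1)
t=2: δ = [2.170e-04, 2.170e-04, 5.425e-05, 3.255e-04, 1.085e-04]  ψ = [0, 2, 2, 0, 2]  (obs o_2=5)
t=3: δ = [6.028e-06, 1.356e-05, 2.261e-05, 9.042e-06, 2.713e-05]  ψ = [0, 3, 1, 0, 3]  (obs o_3=2)
t=4: δ = [1.695e-06, 1.507e-06, 3.140e-07, 9.419e-07, 1.130e-06]  ψ = [4, 4, 2, 2, 4]  (obs o_4=0)
t=5: δ = [9.419e-08, 1.060e-07, 3.140e-08, 3.532e-08, 3.140e-08]  ψ = [0, 0, 1, 0, 1]  (obs o_5=3)
backtrack: best end state = 1; path = [1, 0, 3, 4, 0, 1]

path = [1, 0, 3, 4, 0, 1]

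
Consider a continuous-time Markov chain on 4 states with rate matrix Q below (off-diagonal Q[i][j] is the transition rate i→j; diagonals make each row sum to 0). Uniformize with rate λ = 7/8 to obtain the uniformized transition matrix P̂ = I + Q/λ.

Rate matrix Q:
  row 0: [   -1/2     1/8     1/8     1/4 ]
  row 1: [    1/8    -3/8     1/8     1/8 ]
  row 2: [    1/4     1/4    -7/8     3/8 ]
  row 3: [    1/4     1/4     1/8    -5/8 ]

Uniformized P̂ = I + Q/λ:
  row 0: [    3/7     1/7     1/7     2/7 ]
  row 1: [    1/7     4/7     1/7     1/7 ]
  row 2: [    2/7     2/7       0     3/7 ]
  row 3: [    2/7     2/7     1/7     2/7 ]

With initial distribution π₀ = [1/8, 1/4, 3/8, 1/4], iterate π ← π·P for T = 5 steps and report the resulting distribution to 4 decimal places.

t=0: π = [0.1250, 0.2500, 0.3750, 0.2500]
t=1: π = [0.2679, 0.3393, 0.0893, 0.3036]
t=2: π = [0.2755, 0.3444, 0.1301, 0.2500]
t=3: π = [0.2759, 0.3448, 0.1243, 0.2551]
t=4: π = [0.2759, 0.3448, 0.1251, 0.2542]
t=5: π = [0.2759, 0.3448, 0.1250, 0.2543]

π = [0.2759, 0.3448, 0.1250, 0.2543]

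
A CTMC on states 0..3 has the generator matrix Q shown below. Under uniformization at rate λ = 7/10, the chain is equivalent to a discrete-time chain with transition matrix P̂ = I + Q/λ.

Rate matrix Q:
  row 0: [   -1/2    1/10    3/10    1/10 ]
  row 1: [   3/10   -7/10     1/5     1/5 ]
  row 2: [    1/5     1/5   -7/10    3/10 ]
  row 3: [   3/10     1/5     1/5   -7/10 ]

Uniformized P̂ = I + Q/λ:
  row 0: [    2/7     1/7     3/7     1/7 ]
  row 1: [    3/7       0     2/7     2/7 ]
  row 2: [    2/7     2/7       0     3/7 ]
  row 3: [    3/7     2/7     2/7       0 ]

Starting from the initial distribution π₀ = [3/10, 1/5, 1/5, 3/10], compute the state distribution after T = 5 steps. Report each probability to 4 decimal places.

π = [0.3425, 0.1843, 0.2602, 0.2130]

t=0: π = [0.3000, 0.2000, 0.2000, 0.3000]
t=1: π = [0.3571, 0.1857, 0.2714, 0.1857]
t=2: π = [0.3388, 0.1816, 0.2592, 0.2204]
t=3: π = [0.3431, 0.1854, 0.2601, 0.2114]
t=4: π = [0.3424, 0.1837, 0.2604, 0.2135]
t=5: π = [0.3425, 0.1843, 0.2602, 0.2130]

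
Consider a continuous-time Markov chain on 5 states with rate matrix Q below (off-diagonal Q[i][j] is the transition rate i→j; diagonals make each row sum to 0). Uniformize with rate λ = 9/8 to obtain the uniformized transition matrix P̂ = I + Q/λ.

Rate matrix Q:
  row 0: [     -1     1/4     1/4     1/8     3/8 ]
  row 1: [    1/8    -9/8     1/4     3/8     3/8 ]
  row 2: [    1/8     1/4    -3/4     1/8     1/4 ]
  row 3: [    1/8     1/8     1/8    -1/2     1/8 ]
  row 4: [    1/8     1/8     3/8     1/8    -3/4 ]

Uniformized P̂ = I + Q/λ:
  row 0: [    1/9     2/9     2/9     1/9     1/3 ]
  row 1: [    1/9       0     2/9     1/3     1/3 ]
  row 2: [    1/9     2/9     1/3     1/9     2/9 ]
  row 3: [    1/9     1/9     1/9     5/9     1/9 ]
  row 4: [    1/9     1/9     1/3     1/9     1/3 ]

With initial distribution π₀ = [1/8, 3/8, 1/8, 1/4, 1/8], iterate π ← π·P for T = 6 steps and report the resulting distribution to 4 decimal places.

π = [0.1111, 0.1360, 0.2491, 0.2549, 0.2489]

t=0: π = [0.1250, 0.3750, 0.1250, 0.2500, 0.1250]
t=1: π = [0.1111, 0.0972, 0.2222, 0.3056, 0.2639]
t=2: π = [0.1111, 0.1373, 0.2423, 0.2685, 0.2407]
t=3: π = [0.1111, 0.1351, 0.2461, 0.2610, 0.2467]
t=4: π = [0.1111, 0.1358, 0.2480, 0.2571, 0.2480]
t=5: π = [0.1111, 0.1359, 0.2488, 0.2556, 0.2486]
t=6: π = [0.1111, 0.1360, 0.2491, 0.2549, 0.2489]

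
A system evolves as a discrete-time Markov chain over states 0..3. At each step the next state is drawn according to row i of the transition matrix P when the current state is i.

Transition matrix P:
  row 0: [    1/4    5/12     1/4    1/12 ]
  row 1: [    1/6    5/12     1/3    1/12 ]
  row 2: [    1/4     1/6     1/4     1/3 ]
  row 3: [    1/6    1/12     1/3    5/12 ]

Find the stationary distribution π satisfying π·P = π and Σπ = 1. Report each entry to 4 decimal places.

π = [0.2083, 0.2656, 0.2917, 0.2344]

Balance equations π_j = Σ_i π_i·P[i][j]:
  π_0 = 1/4·π_0 + 1/6·π_1 + 1/4·π_2 + 1/6·π_3
  π_1 = 5/12·π_0 + 5/12·π_1 + 1/6·π_2 + 1/12·π_3
  π_2 = 1/4·π_0 + 1/3·π_1 + 1/4·π_2 + 1/3·π_3
  normalize: π_0 + π_1 + π_2 + π_3 = 1
Solving the linear system gives exactly π = [5/24, 17/64, 7/24, 15/64].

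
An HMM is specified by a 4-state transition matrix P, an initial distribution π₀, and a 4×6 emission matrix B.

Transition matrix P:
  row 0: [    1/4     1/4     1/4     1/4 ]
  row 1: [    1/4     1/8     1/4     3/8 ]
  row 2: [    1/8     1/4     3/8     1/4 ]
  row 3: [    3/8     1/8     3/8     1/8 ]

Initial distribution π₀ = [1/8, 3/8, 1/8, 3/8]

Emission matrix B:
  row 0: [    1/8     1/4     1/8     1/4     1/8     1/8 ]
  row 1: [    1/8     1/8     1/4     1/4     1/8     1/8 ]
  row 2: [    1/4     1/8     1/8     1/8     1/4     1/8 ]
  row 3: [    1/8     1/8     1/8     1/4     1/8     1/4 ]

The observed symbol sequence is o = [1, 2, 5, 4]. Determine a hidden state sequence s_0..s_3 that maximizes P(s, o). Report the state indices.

t=0: δ = [3.125e-02, 4.688e-02, 1.562e-02, 4.688e-02]  (obs o_0=1)
t=1: δ = [2.197e-03, 1.953e-03, 2.197e-03, 2.197e-03]  ψ = [3, 0, 3, 1]  (obs o_1=2)
t=2: δ = [1.030e-04, 6.866e-05, 1.030e-04, 1.831e-04]  ψ = [3, 0, 2, 1]  (obs o_2=5)
t=3: δ = [8.583e-06, 3.219e-06, 1.717e-05, 3.219e-06]  ψ = [3, 0, 3, 0]  (obs o_3=4)
backtrack: best end state = 2; path = [0, 1, 3, 2]

path = [0, 1, 3, 2]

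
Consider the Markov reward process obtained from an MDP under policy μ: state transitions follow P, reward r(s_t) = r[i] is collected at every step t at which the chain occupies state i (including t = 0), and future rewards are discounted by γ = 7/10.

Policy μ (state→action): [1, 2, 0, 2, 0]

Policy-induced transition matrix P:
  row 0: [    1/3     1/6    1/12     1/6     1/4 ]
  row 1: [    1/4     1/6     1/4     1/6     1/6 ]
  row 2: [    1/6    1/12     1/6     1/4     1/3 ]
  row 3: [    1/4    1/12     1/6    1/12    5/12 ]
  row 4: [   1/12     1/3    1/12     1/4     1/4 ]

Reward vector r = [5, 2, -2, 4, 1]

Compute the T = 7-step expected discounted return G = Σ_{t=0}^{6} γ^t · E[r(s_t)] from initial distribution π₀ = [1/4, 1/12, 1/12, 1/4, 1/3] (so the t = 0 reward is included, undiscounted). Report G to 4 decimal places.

t=0: π = [0.2500, 0.0833, 0.0833, 0.2500, 0.3333], E[r] = 2.5833, γ^t·E[r] = 2.583333, running G = 2.583333
t=1: π = [0.2083, 0.1944, 0.1250, 0.1806, 0.2917], E[r] = 2.1944, γ^t·E[r] = 1.536111, running G = 4.119444
t=2: π = [0.2083, 0.1898, 0.1412, 0.1863, 0.2743], E[r] = 2.1586, γ^t·E[r] = 1.057697, running G = 5.177141
t=3: π = [0.2099, 0.1851, 0.1423, 0.1858, 0.2770], E[r] = 2.1551, γ^t·E[r] = 0.739197, running G = 5.916338
t=4: π = [0.2095, 0.1855, 0.1415, 0.1861, 0.2774], E[r] = 2.1572, γ^t·E[r] = 0.517941, running G = 6.434279
t=5: π = [0.2094, 0.1856, 0.1416, 0.1861, 0.2774], E[r] = 2.1569, γ^t·E[r] = 0.362502, running G = 6.796782
t=6: π = [0.2094, 0.1856, 0.1416, 0.1861, 0.2773], E[r] = 2.1568, γ^t·E[r] = 0.253748, running G = 7.050530

G = 7.0505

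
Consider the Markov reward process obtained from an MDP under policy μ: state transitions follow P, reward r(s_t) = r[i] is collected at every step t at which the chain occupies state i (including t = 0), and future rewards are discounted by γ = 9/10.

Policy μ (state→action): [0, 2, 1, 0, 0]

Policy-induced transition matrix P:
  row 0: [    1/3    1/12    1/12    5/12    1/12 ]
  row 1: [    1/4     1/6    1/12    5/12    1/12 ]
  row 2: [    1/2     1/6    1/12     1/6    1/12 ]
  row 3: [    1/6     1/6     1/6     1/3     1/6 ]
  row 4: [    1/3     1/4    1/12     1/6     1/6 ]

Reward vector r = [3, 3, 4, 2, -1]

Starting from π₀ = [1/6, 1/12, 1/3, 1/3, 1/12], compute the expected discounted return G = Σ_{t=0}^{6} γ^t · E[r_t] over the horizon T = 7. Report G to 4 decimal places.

G = 12.4061

t=0: π = [0.1667, 0.0833, 0.3333, 0.3333, 0.0833], E[r] = 2.6667, γ^t·E[r] = 2.666667, running G = 2.666667
t=1: π = [0.3264, 0.1597, 0.1111, 0.2847, 0.1181], E[r] = 2.3542, γ^t·E[r] = 2.118750, running G = 4.785417
t=2: π = [0.2911, 0.1493, 0.1071, 0.3356, 0.1169], E[r] = 2.3038, γ^t·E[r] = 1.866094, running G = 6.651510
t=3: π = [0.2828, 0.1522, 0.1113, 0.3327, 0.1210], E[r] = 2.2944, γ^t·E[r] = 1.672629, running G = 8.324139
t=4: π = [0.2838, 0.1532, 0.1111, 0.3309, 0.1211], E[r] = 2.2956, γ^t·E[r] = 1.506157, running G = 9.830296
t=5: π = [0.2839, 0.1531, 0.1109, 0.3310, 0.1210], E[r] = 2.2959, γ^t·E[r] = 1.355683, running G = 11.185979
t=6: π = [0.2839, 0.1531, 0.1109, 0.3311, 0.1210], E[r] = 2.2958, γ^t·E[r] = 1.220083, running G = 12.406062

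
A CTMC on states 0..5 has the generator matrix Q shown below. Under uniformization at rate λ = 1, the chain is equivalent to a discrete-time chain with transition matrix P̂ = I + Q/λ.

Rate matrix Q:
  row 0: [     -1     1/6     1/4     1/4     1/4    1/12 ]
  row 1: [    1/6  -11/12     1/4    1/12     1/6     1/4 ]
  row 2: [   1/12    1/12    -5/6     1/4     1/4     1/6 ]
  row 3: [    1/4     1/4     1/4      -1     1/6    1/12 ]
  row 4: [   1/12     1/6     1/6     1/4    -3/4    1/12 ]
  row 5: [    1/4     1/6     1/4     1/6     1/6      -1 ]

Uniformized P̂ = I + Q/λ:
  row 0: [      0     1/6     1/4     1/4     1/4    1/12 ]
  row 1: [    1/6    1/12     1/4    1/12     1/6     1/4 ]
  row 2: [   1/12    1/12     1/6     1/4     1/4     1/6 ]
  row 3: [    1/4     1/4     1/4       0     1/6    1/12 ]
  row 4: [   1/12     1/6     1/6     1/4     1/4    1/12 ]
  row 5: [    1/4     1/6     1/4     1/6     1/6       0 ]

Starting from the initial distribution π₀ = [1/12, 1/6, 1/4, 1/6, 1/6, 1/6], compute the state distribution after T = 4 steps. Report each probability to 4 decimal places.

π = [0.1329, 0.1506, 0.2144, 0.1722, 0.2134, 0.1166]

t=0: π = [0.0833, 0.1667, 0.2500, 0.1667, 0.1667, 0.1667]
t=1: π = [0.1458, 0.1458, 0.2153, 0.1667, 0.2083, 0.1181]
t=2: π = [0.1308, 0.1505, 0.2147, 0.1742, 0.2141, 0.1157]
t=3: π = [0.1333, 0.1508, 0.2143, 0.1717, 0.2133, 0.1167]
t=4: π = [0.1329, 0.1506, 0.2144, 0.1722, 0.2134, 0.1166]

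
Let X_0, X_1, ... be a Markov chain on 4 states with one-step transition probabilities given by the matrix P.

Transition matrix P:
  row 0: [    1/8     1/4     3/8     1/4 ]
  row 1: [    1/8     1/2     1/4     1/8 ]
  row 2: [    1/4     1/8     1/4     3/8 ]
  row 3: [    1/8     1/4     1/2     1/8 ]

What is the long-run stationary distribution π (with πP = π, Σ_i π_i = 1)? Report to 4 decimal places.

Balance equations π_j = Σ_i π_i·P[i][j]:
  π_0 = 1/8·π_0 + 1/8·π_1 + 1/4·π_2 + 1/8·π_3
  π_1 = 1/4·π_0 + 1/2·π_1 + 1/8·π_2 + 1/4·π_3
  π_2 = 3/8·π_0 + 1/4·π_1 + 1/4·π_2 + 1/2·π_3
  normalize: π_0 + π_1 + π_2 + π_3 = 1
Solving the linear system gives exactly π = [39/235, 131/470, 77/235, 107/470].

π = [0.1660, 0.2787, 0.3277, 0.2277]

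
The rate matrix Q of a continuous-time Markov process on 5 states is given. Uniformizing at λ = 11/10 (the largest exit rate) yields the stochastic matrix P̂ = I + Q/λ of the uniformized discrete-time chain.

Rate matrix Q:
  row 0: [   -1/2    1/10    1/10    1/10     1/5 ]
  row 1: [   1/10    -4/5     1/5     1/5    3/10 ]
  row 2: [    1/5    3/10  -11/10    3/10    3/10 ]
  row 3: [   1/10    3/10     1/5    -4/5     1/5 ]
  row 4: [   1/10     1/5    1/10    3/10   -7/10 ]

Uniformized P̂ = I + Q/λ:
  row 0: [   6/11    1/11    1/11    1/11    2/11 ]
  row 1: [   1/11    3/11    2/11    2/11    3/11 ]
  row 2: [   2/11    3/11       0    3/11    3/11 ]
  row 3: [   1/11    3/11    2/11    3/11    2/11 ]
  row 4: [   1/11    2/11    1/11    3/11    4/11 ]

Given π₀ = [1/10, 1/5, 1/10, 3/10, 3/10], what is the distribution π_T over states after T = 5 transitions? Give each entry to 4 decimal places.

π = [0.1850, 0.2158, 0.1197, 0.2198, 0.2597]

t=0: π = [0.1000, 0.2000, 0.1000, 0.3000, 0.3000]
t=1: π = [0.1455, 0.2273, 0.1273, 0.2364, 0.2636]
t=2: π = [0.1686, 0.2223, 0.1215, 0.2256, 0.2620]
t=3: π = [0.1786, 0.2183, 0.1206, 0.2219, 0.2607]
t=4: π = [0.1830, 0.2166, 0.1200, 0.2204, 0.2600]
t=5: π = [0.1850, 0.2158, 0.1197, 0.2198, 0.2597]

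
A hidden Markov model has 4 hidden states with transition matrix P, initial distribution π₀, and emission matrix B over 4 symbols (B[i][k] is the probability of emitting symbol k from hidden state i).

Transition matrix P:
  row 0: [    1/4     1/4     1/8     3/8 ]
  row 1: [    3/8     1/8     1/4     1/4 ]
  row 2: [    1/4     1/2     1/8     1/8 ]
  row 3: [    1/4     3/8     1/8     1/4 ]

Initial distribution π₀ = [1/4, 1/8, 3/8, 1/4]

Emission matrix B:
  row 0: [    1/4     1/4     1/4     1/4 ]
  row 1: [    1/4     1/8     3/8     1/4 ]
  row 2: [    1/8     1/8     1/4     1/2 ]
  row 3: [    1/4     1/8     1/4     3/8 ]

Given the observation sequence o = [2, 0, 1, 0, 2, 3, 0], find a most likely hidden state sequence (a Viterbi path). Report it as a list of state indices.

path = [2, 1, 0, 3, 1, 2, 1]

t=0: δ = [6.250e-02, 4.688e-02, 9.375e-02, 6.250e-02]  (obs o_0=2)
t=1: δ = [5.859e-03, 1.172e-02, 1.465e-03, 5.859e-03]  ψ = [2, 2, 1, 0]  (obs o_1=0)
t=2: δ = [1.099e-03, 2.747e-04, 3.662e-04, 3.662e-04]  ψ = [1, 3, 1, 1]  (obs o_2=1)
t=3: δ = [6.866e-05, 6.866e-05, 1.717e-05, 1.030e-04]  ψ = [0, 0, 0, 0]  (obs o_3=0)
t=4: δ = [6.437e-06, 1.448e-05, 4.292e-06, 6.437e-06]  ψ = [1, 3, 1, 0]  (obs o_4=2)
t=5: δ = [1.358e-06, 6.035e-07, 1.810e-06, 1.358e-06]  ψ = [1, 3, 1, 1]  (obs o_5=3)
t=6: δ = [1.132e-07, 2.263e-07, 2.829e-08, 1.273e-07]  ψ = [2, 2, 2, 0]  (obs o_6=0)
backtrack: best end state = 1; path = [2, 1, 0, 3, 1, 2, 1]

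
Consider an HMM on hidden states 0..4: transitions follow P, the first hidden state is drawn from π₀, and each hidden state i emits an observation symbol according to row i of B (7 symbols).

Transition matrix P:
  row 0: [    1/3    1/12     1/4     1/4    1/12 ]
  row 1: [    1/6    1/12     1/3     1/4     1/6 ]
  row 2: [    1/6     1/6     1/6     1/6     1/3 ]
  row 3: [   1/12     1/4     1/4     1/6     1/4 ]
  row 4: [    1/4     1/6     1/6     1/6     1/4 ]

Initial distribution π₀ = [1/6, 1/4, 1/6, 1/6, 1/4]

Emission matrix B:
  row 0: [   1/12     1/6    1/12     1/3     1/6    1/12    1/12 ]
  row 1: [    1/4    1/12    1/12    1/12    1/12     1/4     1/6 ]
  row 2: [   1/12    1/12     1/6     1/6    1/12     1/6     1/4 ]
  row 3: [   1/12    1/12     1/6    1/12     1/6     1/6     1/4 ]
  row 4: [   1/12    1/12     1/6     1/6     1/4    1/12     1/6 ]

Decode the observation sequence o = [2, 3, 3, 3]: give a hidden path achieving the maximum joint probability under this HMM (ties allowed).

path = [4, 0, 0, 0]

t=0: δ = [1.389e-02, 2.083e-02, 2.778e-02, 2.778e-02, 4.167e-02]  (obs o_0=2)
t=1: δ = [3.472e-03, 5.787e-04, 1.157e-03, 5.787e-04, 1.736e-03]  ψ = [4, 3, 1, 4, 4]  (obs o_1=3)
t=2: δ = [3.858e-04, 2.411e-05, 1.447e-04, 7.234e-05, 7.234e-05]  ψ = [0, 0, 0, 0, 4]  (obs o_2=3)
t=3: δ = [4.287e-05, 2.679e-06, 1.608e-05, 8.038e-06, 8.038e-06]  ψ = [0, 0, 0, 0, 2]  (obs o_3=3)
backtrack: best end state = 0; path = [4, 0, 0, 0]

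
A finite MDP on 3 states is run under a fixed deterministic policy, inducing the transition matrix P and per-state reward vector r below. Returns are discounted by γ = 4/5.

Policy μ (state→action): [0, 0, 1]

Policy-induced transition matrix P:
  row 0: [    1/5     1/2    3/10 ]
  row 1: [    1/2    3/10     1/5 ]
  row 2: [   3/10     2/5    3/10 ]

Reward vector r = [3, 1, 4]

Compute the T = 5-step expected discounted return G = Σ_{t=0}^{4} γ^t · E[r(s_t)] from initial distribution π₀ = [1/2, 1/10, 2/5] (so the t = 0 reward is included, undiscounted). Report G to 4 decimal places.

G = 8.9966

t=0: π = [0.5000, 0.1000, 0.4000], E[r] = 3.2000, γ^t·E[r] = 3.200000, running G = 3.200000
t=1: π = [0.2700, 0.4400, 0.2900], E[r] = 2.4100, γ^t·E[r] = 1.928000, running G = 5.128000
t=2: π = [0.3610, 0.3830, 0.2560], E[r] = 2.4900, γ^t·E[r] = 1.593600, running G = 6.721600
t=3: π = [0.3405, 0.3978, 0.2617], E[r] = 2.4661, γ^t·E[r] = 1.262643, running G = 7.984243
t=4: π = [0.3455, 0.3943, 0.2602], E[r] = 2.4717, γ^t·E[r] = 1.012400, running G = 8.996643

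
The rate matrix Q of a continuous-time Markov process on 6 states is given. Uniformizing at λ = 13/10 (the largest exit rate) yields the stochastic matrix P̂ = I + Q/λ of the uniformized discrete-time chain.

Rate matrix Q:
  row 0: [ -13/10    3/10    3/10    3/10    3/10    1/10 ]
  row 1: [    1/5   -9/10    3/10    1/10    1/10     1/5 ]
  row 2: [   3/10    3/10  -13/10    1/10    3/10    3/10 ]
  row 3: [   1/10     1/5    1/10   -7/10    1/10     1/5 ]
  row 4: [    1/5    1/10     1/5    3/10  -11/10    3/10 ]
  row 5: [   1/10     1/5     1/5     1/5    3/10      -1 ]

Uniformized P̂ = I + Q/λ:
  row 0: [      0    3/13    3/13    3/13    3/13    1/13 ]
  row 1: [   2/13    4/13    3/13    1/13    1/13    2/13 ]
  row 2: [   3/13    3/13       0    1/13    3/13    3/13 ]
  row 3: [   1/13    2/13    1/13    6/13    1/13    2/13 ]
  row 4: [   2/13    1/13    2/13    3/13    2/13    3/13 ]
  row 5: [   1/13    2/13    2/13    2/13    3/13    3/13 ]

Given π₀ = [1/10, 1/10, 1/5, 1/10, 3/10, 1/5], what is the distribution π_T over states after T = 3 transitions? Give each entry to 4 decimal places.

t=0: π = [0.1000, 0.1000, 0.2000, 0.1000, 0.3000, 0.2000]
t=1: π = [0.1308, 0.1692, 0.1308, 0.1923, 0.1769, 0.2000]
t=2: π = [0.1136, 0.1864, 0.1420, 0.2136, 0.1615, 0.1828]
t=3: π = [0.1168, 0.1898, 0.1386, 0.2155, 0.1568, 0.1825]

π = [0.1168, 0.1898, 0.1386, 0.2155, 0.1568, 0.1825]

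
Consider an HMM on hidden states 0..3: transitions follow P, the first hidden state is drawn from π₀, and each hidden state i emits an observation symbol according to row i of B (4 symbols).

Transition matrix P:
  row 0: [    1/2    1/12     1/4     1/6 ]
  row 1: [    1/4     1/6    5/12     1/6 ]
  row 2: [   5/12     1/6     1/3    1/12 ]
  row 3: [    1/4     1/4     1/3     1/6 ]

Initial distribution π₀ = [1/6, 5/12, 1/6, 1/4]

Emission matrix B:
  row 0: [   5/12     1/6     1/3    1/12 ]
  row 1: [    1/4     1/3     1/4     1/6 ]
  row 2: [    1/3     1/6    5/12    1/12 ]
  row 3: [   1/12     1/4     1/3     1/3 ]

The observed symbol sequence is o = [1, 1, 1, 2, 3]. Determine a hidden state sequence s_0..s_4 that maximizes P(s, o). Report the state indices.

path = [1, 2, 0, 0, 3]

t=0: δ = [2.778e-02, 1.389e-01, 2.778e-02, 6.250e-02]  (obs o_0=1)
t=1: δ = [5.787e-03, 7.716e-03, 9.645e-03, 5.787e-03]  ψ = [1, 1, 1, 1]  (obs o_1=1)
t=2: δ = [6.698e-04, 5.358e-04, 5.358e-04, 3.215e-04]  ψ = [2, 2, 1, 1]  (obs o_2=1)
t=3: δ = [1.116e-04, 2.233e-05, 9.303e-05, 3.721e-05]  ψ = [0, 1, 1, 0]  (obs o_3=2)
t=4: δ = [4.651e-06, 2.584e-06, 2.584e-06, 6.202e-06]  ψ = [0, 2, 2, 0]  (obs o_4=3)
backtrack: best end state = 3; path = [1, 2, 0, 0, 3]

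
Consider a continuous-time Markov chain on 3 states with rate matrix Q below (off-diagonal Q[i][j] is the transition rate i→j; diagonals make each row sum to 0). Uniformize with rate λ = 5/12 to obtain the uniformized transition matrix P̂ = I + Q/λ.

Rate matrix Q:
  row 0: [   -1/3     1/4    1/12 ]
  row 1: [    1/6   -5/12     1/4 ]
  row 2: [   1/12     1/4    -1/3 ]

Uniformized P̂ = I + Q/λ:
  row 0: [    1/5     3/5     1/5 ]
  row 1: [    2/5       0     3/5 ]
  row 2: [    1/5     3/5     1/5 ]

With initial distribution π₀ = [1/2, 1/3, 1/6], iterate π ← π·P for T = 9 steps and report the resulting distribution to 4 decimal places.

t=0: π = [0.5000, 0.3333, 0.1667]
t=1: π = [0.2667, 0.4000, 0.3333]
t=2: π = [0.2800, 0.3600, 0.3600]
t=3: π = [0.2720, 0.3840, 0.3440]
t=4: π = [0.2768, 0.3696, 0.3536]
t=5: π = [0.2739, 0.3782, 0.3478]
t=6: π = [0.2756, 0.3731, 0.3513]
t=7: π = [0.2746, 0.3762, 0.3492]
t=8: π = [0.2752, 0.3743, 0.3505]
t=9: π = [0.2749, 0.3754, 0.3497]

π = [0.2749, 0.3754, 0.3497]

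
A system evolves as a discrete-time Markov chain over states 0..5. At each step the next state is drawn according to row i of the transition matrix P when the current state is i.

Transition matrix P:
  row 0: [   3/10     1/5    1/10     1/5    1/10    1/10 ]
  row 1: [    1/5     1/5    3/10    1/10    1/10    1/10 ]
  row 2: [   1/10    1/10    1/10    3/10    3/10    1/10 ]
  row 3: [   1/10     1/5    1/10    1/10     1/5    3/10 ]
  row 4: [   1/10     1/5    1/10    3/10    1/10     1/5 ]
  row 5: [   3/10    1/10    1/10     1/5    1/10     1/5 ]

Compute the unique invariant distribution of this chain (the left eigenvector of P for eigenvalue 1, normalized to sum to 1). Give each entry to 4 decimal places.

Balance equations π_j = Σ_i π_i·P[i][j]:
  π_0 = 3/10·π_0 + 1/5·π_1 + 1/10·π_2 + 1/10·π_3 + 1/10·π_4 + 3/10·π_5
  π_1 = 1/5·π_0 + 1/5·π_1 + 1/10·π_2 + 1/5·π_3 + 1/5·π_4 + 1/10·π_5
  π_2 = 1/10·π_0 + 3/10·π_1 + 1/10·π_2 + 1/10·π_3 + 1/10·π_4 + 1/10·π_5
  π_3 = 1/5·π_0 + 1/10·π_1 + 3/10·π_2 + 1/10·π_3 + 3/10·π_4 + 1/5·π_5
  π_4 = 1/10·π_0 + 1/10·π_1 + 3/10·π_2 + 1/5·π_3 + 1/10·π_4 + 1/10·π_5
  normalize: π_0 + π_1 + π_2 + π_3 + π_4 + π_5 = 1
Solving the linear system gives exactly π = [18859/99946, 8476/49973, 13385/99946, 9587/49973, 14589/99946, 16987/99946].

π = [0.1887, 0.1696, 0.1339, 0.1918, 0.1460, 0.1700]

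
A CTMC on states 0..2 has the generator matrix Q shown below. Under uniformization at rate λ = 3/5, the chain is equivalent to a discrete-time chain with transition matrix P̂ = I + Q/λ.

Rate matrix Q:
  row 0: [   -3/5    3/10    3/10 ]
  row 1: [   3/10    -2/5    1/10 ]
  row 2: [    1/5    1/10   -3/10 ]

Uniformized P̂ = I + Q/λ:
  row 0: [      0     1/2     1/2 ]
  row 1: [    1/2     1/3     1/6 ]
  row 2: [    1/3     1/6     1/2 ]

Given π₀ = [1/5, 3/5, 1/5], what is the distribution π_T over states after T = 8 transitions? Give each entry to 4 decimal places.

π = [0.2893, 0.3159, 0.3948]

t=0: π = [0.2000, 0.6000, 0.2000]
t=1: π = [0.3667, 0.3333, 0.3000]
t=2: π = [0.2667, 0.3444, 0.3889]
t=3: π = [0.3019, 0.3130, 0.3852]
t=4: π = [0.2849, 0.3194, 0.3957]
t=5: π = [0.2916, 0.3149, 0.3935]
t=6: π = [0.2886, 0.3163, 0.3950]
t=7: π = [0.2899, 0.3156, 0.3946]
t=8: π = [0.2893, 0.3159, 0.3948]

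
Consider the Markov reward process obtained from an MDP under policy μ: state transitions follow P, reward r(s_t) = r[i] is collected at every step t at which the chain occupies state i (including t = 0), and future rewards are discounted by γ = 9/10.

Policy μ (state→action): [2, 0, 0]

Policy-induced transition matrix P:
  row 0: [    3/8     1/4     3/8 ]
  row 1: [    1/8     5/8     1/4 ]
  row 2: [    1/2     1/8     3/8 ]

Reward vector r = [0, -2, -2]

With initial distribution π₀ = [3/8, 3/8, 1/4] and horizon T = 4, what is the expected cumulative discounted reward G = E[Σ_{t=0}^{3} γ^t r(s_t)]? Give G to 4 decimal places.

t=0: π = [0.3750, 0.3750, 0.2500], E[r] = -1.2500, γ^t·E[r] = -1.250000, running G = -1.250000
t=1: π = [0.3125, 0.3594, 0.3281], E[r] = -1.3750, γ^t·E[r] = -1.237500, running G = -2.487500
t=2: π = [0.3262, 0.3438, 0.3301], E[r] = -1.3477, γ^t·E[r] = -1.091602, running G = -3.579102
t=3: π = [0.3303, 0.3376, 0.3320], E[r] = -1.3394, γ^t·E[r] = -0.976390, running G = -4.555492

G = -4.5555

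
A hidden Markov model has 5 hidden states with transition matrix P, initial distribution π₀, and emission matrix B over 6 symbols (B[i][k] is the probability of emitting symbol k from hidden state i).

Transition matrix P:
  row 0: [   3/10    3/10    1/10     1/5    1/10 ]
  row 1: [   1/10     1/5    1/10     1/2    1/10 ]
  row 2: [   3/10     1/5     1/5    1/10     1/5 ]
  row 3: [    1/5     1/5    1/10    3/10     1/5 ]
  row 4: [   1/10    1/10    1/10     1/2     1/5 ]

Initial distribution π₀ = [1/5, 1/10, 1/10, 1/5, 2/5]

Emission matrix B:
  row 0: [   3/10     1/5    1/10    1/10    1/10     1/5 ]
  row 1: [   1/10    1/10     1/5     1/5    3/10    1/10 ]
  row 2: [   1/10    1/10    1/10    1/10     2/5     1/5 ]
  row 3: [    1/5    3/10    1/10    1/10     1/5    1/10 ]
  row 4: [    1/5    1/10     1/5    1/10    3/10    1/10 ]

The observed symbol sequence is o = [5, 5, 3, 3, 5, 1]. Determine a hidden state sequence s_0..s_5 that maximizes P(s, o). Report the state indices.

path = [0, 0, 1, 1, 3, 3]

t=0: δ = [4.000e-02, 1.000e-02, 2.000e-02, 2.000e-02, 4.000e-02]  (obs o_0=5)
t=1: δ = [2.400e-03, 1.200e-03, 8.000e-04, 2.000e-03, 8.000e-04]  ψ = [0, 0, 0, 4, 4]  (obs o_1=5)
t=2: δ = [7.200e-05, 1.440e-04, 2.400e-05, 6.000e-05, 4.000e-05]  ψ = [0, 0, 0, 1, 3]  (obs o_2=3)
t=3: δ = [2.160e-06, 5.760e-06, 1.440e-06, 7.200e-06, 1.440e-06]  ψ = [0, 1, 1, 1, 1]  (obs o_3=3)
t=4: δ = [2.880e-07, 1.440e-07, 1.440e-07, 2.880e-07, 1.440e-07]  ψ = [3, 3, 3, 1, 3]  (obs o_4=5)
t=5: δ = [1.728e-08, 8.640e-09, 2.880e-09, 2.592e-08, 5.760e-09]  ψ = [0, 0, 0, 3, 3]  (obs o_5=1)
backtrack: best end state = 3; path = [0, 0, 1, 1, 3, 3]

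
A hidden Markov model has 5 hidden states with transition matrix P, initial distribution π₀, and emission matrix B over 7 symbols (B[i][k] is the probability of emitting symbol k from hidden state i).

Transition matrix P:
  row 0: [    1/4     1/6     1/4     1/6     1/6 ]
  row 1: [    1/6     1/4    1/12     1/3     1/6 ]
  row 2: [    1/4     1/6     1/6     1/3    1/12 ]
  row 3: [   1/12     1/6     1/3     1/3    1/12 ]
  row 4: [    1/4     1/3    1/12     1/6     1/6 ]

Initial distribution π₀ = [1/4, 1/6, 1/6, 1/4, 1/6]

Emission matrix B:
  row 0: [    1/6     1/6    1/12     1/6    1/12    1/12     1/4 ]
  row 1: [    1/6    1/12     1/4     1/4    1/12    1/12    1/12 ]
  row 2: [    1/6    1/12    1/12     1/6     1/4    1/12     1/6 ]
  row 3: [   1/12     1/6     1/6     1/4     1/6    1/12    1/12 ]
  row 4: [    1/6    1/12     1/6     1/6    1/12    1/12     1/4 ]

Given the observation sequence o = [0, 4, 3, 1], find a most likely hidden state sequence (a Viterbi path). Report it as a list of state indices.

t=0: δ = [4.167e-02, 2.778e-02, 2.778e-02, 2.083e-02, 2.778e-02]  (obs o_0=0)
t=1: δ = [8.681e-04, 7.716e-04, 2.604e-03, 1.543e-03, 5.787e-04]  ψ = [0, 4, 0, 1, 0]  (obs o_1=4)
t=2: δ = [1.085e-04, 1.085e-04, 8.573e-05, 2.170e-04, 3.617e-05]  ψ = [2, 2, 3, 2, 2]  (obs o_2=3)
t=3: δ = [4.521e-06, 3.014e-06, 6.028e-06, 1.206e-05, 1.507e-06]  ψ = [0, 3, 3, 3, 0]  (obs o_3=1)
backtrack: best end state = 3; path = [0, 2, 3, 3]

path = [0, 2, 3, 3]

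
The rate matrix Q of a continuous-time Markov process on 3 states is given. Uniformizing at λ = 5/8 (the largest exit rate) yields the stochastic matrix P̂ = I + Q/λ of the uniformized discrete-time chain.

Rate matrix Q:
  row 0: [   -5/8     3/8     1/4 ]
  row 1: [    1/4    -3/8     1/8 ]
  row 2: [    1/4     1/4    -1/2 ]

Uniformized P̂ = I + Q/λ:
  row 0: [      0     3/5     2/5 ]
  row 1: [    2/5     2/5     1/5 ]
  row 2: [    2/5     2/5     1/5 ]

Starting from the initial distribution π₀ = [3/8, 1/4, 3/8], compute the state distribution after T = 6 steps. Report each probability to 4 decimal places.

t=0: π = [0.3750, 0.2500, 0.3750]
t=1: π = [0.2500, 0.4750, 0.2750]
t=2: π = [0.3000, 0.4500, 0.2500]
t=3: π = [0.2800, 0.4600, 0.2600]
t=4: π = [0.2880, 0.4560, 0.2560]
t=5: π = [0.2848, 0.4576, 0.2576]
t=6: π = [0.2861, 0.4570, 0.2570]

π = [0.2861, 0.4570, 0.2570]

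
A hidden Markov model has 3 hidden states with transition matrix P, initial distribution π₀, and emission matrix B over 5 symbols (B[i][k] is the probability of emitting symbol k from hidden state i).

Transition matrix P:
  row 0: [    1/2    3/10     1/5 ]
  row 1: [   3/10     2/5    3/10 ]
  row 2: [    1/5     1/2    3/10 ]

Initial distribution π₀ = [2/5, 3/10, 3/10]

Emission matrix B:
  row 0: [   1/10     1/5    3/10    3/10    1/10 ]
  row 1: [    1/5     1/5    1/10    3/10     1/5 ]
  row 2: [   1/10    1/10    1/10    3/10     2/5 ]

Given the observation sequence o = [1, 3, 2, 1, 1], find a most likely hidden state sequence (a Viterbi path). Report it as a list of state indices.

path = [0, 0, 0, 0, 0]

t=0: δ = [8.000e-02, 6.000e-02, 3.000e-02]  (obs o_0=1)
t=1: δ = [1.200e-02, 7.200e-03, 5.400e-03]  ψ = [0, 0, 1]  (obs o_1=3)
t=2: δ = [1.800e-03, 3.600e-04, 2.400e-04]  ψ = [0, 0, 0]  (obs o_2=2)
t=3: δ = [1.800e-04, 1.080e-04, 3.600e-05]  ψ = [0, 0, 0]  (obs o_3=1)
t=4: δ = [1.800e-05, 1.080e-05, 3.600e-06]  ψ = [0, 0, 0]  (obs o_4=1)
backtrack: best end state = 0; path = [0, 0, 0, 0, 0]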